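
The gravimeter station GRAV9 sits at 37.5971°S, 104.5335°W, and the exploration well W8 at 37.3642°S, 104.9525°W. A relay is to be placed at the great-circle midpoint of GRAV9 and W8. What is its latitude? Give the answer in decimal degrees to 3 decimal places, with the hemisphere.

Bx = cos φ₂ cos Δλ = 0.794773,  By = cos φ₂ sin Δλ = -0.005812
φₘ = atan2(sin φ₁ + sin φ₂, √((cos φ₁ + Bx)² + By²)) = -37.48083°
λₘ = λ₁ + atan2(By, cos φ₁ + Bx) = -104.74333°

37.481°S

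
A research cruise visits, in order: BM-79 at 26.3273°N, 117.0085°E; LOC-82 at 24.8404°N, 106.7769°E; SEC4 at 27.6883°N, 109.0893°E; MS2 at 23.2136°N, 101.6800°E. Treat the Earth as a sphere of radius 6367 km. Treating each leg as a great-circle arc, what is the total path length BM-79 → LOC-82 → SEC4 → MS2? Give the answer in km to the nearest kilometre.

2324 km

BM-79→LOC-82: c = 0.163097 rad, d = 1038.44 km
LOC-82→SEC4: c = 0.061482 rad, d = 391.45 km
SEC4→MS2: c = 0.140423 rad, d = 894.08 km
Total = 1038.44 + 391.45 + 894.08 = 2323.97 km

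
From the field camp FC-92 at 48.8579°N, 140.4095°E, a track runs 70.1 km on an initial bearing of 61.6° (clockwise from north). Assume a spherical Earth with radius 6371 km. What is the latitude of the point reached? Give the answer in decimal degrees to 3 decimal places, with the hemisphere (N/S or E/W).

δ = d/R = 70.1/6371 = 0.011003 rad
φ₂ = arcsin(sin φ₁ cos δ + cos φ₁ sin δ cos θ)
   = arcsin(0.75308·0.99994 + 0.65793·0.01100·0.47562) = 49.15465°
λ₂ = λ₁ + atan2(sin θ sin δ cos φ₁, cos δ − sin φ₁ sin φ₂) = 141.25743°

49.155°N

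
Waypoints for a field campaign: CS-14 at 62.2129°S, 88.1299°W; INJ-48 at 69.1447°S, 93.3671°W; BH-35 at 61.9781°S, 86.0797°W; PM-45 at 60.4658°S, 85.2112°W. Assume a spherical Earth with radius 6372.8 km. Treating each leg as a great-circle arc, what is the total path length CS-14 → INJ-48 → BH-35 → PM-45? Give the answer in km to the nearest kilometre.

1845 km

CS-14→INJ-48: c = 0.126594 rad, d = 806.76 km
INJ-48→BH-35: c = 0.135480 rad, d = 863.39 km
BH-35→PM-45: c = 0.027384 rad, d = 174.51 km
Total = 806.76 + 863.39 + 174.51 = 1844.66 km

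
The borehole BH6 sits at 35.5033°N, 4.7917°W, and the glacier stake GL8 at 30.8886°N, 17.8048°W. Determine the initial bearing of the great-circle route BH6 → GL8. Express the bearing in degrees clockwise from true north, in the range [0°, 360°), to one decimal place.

Δλ = -13.0131°
y = sin Δλ · cos φ₂ = -0.193237
x = cos φ₁ sin φ₂ − sin φ₁ cos φ₂ cos Δλ = -0.067656
θ = atan2(y, x) = -109.2960° → 250.7040° (mod 360°)

250.7°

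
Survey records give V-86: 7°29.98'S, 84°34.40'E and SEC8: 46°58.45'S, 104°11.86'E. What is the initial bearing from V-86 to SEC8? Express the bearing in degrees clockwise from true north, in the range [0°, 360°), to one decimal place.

160.3°

V-86: φ = -7.49967°, λ = +84.57333°
SEC8: φ = -46.97417°, λ = +104.19767°
Δλ = 19.6243°
y = sin Δλ · cos φ₂ = 0.229161
x = cos φ₁ sin φ₂ − sin φ₁ cos φ₂ cos Δλ = -0.640908
θ = atan2(y, x) = 160.3251° → 160.3251° (mod 360°)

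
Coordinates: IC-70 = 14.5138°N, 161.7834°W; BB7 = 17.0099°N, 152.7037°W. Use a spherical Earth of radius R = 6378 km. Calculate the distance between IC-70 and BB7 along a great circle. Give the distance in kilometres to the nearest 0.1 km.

Δφ = 2.4961°,  Δλ = 9.0797°
a = sin²(Δφ/2) + cos φ₁ cos φ₂ sin²(Δλ/2) = 0.006274
c = 2·arcsin(√a) = 0.158587 rad = 9.0863°
d = R·c = 6378 × 0.158587 = 1011.5 km

1011.5 km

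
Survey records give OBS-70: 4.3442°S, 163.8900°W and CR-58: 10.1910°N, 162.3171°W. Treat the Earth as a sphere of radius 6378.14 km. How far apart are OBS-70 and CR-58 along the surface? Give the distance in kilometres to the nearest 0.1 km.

1627.4 km

Δφ = 14.5352°,  Δλ = 1.5729°
a = sin²(Δφ/2) + cos φ₁ cos φ₂ sin²(Δλ/2) = 0.016188
c = 2·arcsin(√a) = 0.255156 rad = 14.6194°
d = R·c = 6378.14 × 0.255156 = 1627.4 km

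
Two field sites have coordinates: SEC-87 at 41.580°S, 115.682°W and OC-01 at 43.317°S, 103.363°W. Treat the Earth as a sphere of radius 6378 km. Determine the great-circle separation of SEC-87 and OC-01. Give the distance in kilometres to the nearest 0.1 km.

Δφ = -1.7370°,  Δλ = 12.3190°
a = sin²(Δφ/2) + cos φ₁ cos φ₂ sin²(Δλ/2) = 0.006495
c = 2·arcsin(√a) = 0.161363 rad = 9.2454°
d = R·c = 6378 × 0.161363 = 1029.2 km

1029.2 km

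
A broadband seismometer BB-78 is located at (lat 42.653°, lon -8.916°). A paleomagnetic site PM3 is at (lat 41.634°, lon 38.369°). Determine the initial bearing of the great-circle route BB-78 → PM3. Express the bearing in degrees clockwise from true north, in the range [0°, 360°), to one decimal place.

75.2°

Δλ = 47.2850°
y = sin Δλ · cos φ₂ = 0.549145
x = cos φ₁ sin φ₂ − sin φ₁ cos φ₂ cos Δλ = 0.145101
θ = atan2(y, x) = 75.1989° → 75.1989° (mod 360°)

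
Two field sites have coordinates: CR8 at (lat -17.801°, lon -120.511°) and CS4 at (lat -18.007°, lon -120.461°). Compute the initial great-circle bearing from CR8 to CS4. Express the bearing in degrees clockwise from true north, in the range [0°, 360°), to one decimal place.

167.0°

Δλ = 0.0500°
y = sin Δλ · cos φ₂ = 0.000830
x = cos φ₁ sin φ₂ − sin φ₁ cos φ₂ cos Δλ = -0.003595
θ = atan2(y, x) = 167.0024° → 167.0024° (mod 360°)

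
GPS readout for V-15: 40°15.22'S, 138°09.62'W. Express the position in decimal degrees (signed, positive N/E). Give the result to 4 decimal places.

-40.2537°, -138.1603°

lat: 40.2537° S → -40.2537°
lon: 138.1603° W → -138.1603°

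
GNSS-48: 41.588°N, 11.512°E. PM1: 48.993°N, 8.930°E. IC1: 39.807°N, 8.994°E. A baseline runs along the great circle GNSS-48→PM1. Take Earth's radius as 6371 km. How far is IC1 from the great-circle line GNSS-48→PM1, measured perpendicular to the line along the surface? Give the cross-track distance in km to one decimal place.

δ₁₃ = central angle GNSS-48→IC1 = 0.045564 rad  (haversine)
θ₁₃ = bearing GNSS-48→IC1 = 227.814°,  θ₁₂ = bearing GNSS-48→PM1 = 347.125°
dₓₜ = R·arcsin(sin δ₁₃ · sin(θ₁₃ − θ₁₂)) = 6371·arcsin(0.04555·sin(-119.311°)) = -253.101 km
|dₓₜ| = 253.101 km

253.1 km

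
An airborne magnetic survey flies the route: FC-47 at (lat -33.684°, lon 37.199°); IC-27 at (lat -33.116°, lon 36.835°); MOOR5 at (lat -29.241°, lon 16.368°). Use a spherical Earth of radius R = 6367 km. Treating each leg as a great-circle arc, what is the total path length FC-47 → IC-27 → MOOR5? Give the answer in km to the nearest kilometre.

FC-47→IC-27: c = 0.011243 rad, d = 71.58 km
IC-27→MOOR5: c = 0.312465 rad, d = 1989.46 km
Total = 71.58 + 1989.46 = 2061.05 km

2061 km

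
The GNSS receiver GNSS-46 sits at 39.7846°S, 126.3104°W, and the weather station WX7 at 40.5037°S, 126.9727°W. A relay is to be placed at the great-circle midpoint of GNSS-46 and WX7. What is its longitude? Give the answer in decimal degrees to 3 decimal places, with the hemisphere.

126.640°W

Bx = cos φ₂ cos Δλ = 0.760313,  By = cos φ₂ sin Δλ = -0.008789
φₘ = atan2(sin φ₁ + sin φ₂, √((cos φ₁ + Bx)² + By²)) = -40.14462°
λₘ = λ₁ + atan2(By, cos φ₁ + Bx) = -126.63980°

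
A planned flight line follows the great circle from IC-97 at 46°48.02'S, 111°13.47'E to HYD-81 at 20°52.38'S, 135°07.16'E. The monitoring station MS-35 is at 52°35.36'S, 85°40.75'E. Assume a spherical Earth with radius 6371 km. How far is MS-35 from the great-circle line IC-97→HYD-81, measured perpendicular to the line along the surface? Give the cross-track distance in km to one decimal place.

532.3 km

IC-97: φ = -46.80033°, λ = +111.22450°
HYD-81: φ = -20.87300°, λ = +135.11933°
MS-35: φ = -52.58933°, λ = +85.67917°
δ₁₃ = central angle IC-97→MS-35 = 0.303669 rad  (haversine)
θ₁₃ = bearing IC-97→MS-35 = 241.178°,  θ₁₂ = bearing IC-97→HYD-81 = 44.972°
dₓₜ = R·arcsin(sin δ₁₃ · sin(θ₁₃ − θ₁₂)) = 6371·arcsin(0.29902·sin(196.206°)) = -532.308 km
|dₓₜ| = 532.308 km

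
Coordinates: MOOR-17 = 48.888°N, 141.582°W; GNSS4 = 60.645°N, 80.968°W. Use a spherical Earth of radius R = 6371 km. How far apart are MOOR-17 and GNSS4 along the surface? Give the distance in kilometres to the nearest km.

Δφ = 11.7570°,  Δλ = 60.6140°
a = sin²(Δφ/2) + cos φ₁ cos φ₂ sin²(Δλ/2) = 0.092574
c = 2·arcsin(√a) = 0.618322 rad = 35.4272°
d = R·c = 6371 × 0.618322 = 3939.3 km

3939 km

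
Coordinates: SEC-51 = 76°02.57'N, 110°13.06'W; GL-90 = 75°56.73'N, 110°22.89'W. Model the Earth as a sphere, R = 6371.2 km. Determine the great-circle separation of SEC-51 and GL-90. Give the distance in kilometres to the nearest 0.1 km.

11.7 km

SEC-51: φ = +76.04283°, λ = -110.21767°
GL-90: φ = +75.94550°, λ = -110.38150°
Δφ = -0.0973°,  Δλ = -0.1638°
a = sin²(Δφ/2) + cos φ₁ cos φ₂ sin²(Δλ/2) = 0.000001
c = 2·arcsin(√a) = 0.001834 rad = 0.1051°
d = R·c = 6371.2 × 0.001834 = 11.7 km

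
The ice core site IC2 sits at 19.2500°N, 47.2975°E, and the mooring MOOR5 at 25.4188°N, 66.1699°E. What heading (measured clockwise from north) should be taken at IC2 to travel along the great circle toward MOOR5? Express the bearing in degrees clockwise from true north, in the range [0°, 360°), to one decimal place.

67.1°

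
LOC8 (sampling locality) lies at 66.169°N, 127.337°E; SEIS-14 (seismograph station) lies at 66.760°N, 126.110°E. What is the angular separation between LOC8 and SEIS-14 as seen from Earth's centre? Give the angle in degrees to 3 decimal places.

Δφ = 0.5910°,  Δλ = -1.2270°
a = sin²(Δφ/2) + cos φ₁ cos φ₂ sin²(Δλ/2) = 0.000045
c = 2·arcsin(√a) = 0.013398 rad = 0.7677°

0.768°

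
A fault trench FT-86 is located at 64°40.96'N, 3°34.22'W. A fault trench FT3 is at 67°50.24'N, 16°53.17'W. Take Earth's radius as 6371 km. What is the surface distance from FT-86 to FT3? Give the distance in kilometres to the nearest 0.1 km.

FT-86: φ = +64.68267°, λ = -3.57033°
FT3: φ = +67.83733°, λ = -16.88617°
Δφ = 3.1547°,  Δλ = -13.3158°
a = sin²(Δφ/2) + cos φ₁ cos φ₂ sin²(Δλ/2) = 0.002926
c = 2·arcsin(√a) = 0.108241 rad = 6.2018°
d = R·c = 6371 × 0.108241 = 689.6 km

689.6 km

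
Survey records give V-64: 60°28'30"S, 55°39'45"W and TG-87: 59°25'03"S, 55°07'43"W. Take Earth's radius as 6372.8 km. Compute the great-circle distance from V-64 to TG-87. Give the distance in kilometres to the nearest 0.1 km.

121.3 km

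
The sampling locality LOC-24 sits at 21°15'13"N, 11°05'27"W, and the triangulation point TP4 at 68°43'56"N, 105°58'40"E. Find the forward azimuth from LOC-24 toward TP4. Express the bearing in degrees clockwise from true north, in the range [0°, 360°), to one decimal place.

19.2°

LOC-24: φ = +21.25361°, λ = -11.09083°
TP4: φ = +68.73222°, λ = +105.97778°
Δλ = 117.0686°
y = sin Δλ · cos φ₂ = 0.322995
x = cos φ₁ sin φ₂ − sin φ₁ cos φ₂ cos Δλ = 0.928347
θ = atan2(y, x) = 19.1841° → 19.1841° (mod 360°)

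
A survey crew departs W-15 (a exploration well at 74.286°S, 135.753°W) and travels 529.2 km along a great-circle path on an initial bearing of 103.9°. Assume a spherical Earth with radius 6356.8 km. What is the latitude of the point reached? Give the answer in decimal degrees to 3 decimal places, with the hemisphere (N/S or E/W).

δ = d/R = 529.2/6356.8 = 0.083249 rad
φ₂ = arcsin(sin φ₁ cos δ + cos φ₁ sin δ cos θ)
   = arcsin(-0.96263·0.99654 + 0.27084·0.08315·-0.24023) = -74.73141°
λ₂ = λ₁ + atan2(sin θ sin δ cos φ₁, cos δ − sin φ₁ sin φ₂) = -117.90382°

74.731°S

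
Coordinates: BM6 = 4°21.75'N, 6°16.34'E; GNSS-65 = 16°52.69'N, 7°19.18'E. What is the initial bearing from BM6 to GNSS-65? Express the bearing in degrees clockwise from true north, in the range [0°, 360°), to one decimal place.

4.6°

BM6: φ = +4.36250°, λ = +6.27233°
GNSS-65: φ = +16.87817°, λ = +7.31967°
Δλ = 1.0473°
y = sin Δλ · cos φ₂ = 0.017491
x = cos φ₁ sin φ₂ − sin φ₁ cos φ₂ cos Δλ = 0.216719
θ = atan2(y, x) = 4.6143° → 4.6143° (mod 360°)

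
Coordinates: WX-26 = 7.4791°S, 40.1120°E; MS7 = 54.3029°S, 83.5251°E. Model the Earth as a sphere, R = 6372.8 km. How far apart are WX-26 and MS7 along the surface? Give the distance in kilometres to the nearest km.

6481 km

Δφ = -46.8238°,  Δλ = 43.4131°
a = sin²(Δφ/2) + cos φ₁ cos φ₂ sin²(Δλ/2) = 0.237017
c = 2·arcsin(√a) = 1.016945 rad = 58.2666°
d = R·c = 6372.8 × 1.016945 = 6480.8 km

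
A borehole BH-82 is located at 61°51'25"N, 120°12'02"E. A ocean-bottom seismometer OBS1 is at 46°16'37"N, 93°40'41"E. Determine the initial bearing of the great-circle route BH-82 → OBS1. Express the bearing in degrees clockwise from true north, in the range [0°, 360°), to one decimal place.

BH-82: φ = +61.85694°, λ = +120.20056°
OBS1: φ = +46.27694°, λ = +93.67806°
Δλ = -26.5225°
y = sin Δλ · cos φ₂ = -0.308643
x = cos φ₁ sin φ₂ − sin φ₁ cos φ₂ cos Δλ = -0.204444
θ = atan2(y, x) = -123.5203° → 236.4797° (mod 360°)

236.5°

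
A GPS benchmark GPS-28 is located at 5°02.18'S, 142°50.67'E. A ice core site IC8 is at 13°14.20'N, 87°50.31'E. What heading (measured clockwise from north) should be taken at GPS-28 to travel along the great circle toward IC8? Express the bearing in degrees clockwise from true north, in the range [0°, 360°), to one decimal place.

GPS-28: φ = -5.03633°, λ = +142.84450°
IC8: φ = +13.23667°, λ = +87.83850°
Δλ = -55.0060°
y = sin Δλ · cos φ₂ = -0.797448
x = cos φ₁ sin φ₂ − sin φ₁ cos φ₂ cos Δλ = 0.277098
θ = atan2(y, x) = -70.8387° → 289.1613° (mod 360°)

289.2°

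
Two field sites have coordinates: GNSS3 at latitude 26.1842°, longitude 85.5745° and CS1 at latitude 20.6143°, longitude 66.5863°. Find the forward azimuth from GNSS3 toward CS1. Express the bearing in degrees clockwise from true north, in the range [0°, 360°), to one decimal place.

256.2°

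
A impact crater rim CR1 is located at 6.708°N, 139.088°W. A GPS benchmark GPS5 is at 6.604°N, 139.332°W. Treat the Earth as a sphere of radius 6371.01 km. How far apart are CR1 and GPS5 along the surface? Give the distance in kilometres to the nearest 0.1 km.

Δφ = -0.1040°,  Δλ = -0.2440°
a = sin²(Δφ/2) + cos φ₁ cos φ₂ sin²(Δλ/2) = 0.000005
c = 2·arcsin(√a) = 0.004603 rad = 0.2637°
d = R·c = 6371.01 × 0.004603 = 29.3 km

29.3 km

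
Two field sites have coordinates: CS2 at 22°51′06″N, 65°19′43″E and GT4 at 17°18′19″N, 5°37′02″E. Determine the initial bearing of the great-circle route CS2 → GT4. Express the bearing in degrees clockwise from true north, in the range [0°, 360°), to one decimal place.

CS2: φ = +22.85167°, λ = +65.32861°
GT4: φ = +17.30528°, λ = +5.61722°
Δλ = -59.7114°
y = sin Δλ · cos φ₂ = -0.824408
x = cos φ₁ sin φ₂ − sin φ₁ cos φ₂ cos Δλ = 0.087117
θ = atan2(y, x) = -83.9678° → 276.0322° (mod 360°)

276.0°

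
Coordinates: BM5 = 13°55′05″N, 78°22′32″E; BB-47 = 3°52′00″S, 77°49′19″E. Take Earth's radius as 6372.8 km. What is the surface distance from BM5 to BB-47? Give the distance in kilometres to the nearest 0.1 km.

1979.1 km

BM5: φ = +13.91806°, λ = +78.37556°
BB-47: φ = -3.86667°, λ = +77.82194°
Δφ = -17.7847°,  Δλ = -0.5536°
a = sin²(Δφ/2) + cos φ₁ cos φ₂ sin²(Δλ/2) = 0.023917
c = 2·arcsin(√a) = 0.310550 rad = 17.7932°
d = R·c = 6372.8 × 0.310550 = 1979.1 km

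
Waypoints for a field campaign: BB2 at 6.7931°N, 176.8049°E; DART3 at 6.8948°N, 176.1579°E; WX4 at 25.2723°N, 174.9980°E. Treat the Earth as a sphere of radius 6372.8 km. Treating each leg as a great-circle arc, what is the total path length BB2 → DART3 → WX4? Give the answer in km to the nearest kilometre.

2120 km

BB2→DART3: c = 0.011351 rad, d = 72.34 km
DART3→WX4: c = 0.321331 rad, d = 2047.78 km
Total = 72.34 + 2047.78 = 2120.12 km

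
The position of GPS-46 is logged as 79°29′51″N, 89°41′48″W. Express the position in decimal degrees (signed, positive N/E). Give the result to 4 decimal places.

lat: 79.4975° N → +79.4975°
lon: 89.6967° W → -89.6967°

+79.4975°, -89.6967°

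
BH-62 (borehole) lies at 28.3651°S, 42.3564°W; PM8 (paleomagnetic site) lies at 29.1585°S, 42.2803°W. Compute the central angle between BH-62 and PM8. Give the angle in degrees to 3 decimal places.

0.796°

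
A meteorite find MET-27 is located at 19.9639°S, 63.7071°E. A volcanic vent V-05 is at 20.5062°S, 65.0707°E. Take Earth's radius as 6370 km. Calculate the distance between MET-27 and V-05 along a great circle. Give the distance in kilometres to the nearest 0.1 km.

Δφ = -0.5423°,  Δλ = 1.3636°
a = sin²(Δφ/2) + cos φ₁ cos φ₂ sin²(Δλ/2) = 0.000147
c = 2·arcsin(√a) = 0.024253 rad = 1.3896°
d = R·c = 6370 × 0.024253 = 154.5 km

154.5 km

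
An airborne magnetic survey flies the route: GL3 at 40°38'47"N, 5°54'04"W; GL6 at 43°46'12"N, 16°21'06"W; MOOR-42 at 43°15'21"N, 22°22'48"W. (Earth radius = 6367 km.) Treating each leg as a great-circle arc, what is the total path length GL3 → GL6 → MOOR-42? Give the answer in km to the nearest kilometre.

GL3: φ = +40.64639°, λ = -5.90111°
GL6: φ = +43.77000°, λ = -16.35167°
MOOR-42: φ = +43.25583°, λ = -22.38000°
GL3→GL6: c = 0.145555 rad, d = 926.75 km
GL6→MOOR-42: c = 0.076812 rad, d = 489.06 km
Total = 926.75 + 489.06 = 1415.81 km

1416 km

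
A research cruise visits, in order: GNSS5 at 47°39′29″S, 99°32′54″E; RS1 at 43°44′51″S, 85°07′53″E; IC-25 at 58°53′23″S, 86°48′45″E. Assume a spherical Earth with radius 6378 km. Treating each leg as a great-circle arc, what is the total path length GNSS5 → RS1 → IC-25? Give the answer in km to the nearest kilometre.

2890 km

GNSS5: φ = -47.65806°, λ = +99.54833°
RS1: φ = -43.74750°, λ = +85.13139°
IC-25: φ = -58.88972°, λ = +86.81250°
GNSS5→RS1: c = 0.188164 rad, d = 1200.11 km
RS1→IC-25: c = 0.264896 rad, d = 1689.51 km
Total = 1200.11 + 1689.51 = 2889.61 km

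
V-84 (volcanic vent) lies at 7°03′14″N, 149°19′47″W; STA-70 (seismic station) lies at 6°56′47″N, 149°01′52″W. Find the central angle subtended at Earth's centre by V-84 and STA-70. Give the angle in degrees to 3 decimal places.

0.315°

V-84: φ = +7.05389°, λ = -149.32972°
STA-70: φ = +6.94639°, λ = -149.03111°
Δφ = -0.1075°,  Δλ = 0.2986°
a = sin²(Δφ/2) + cos φ₁ cos φ₂ sin²(Δλ/2) = 0.000008
c = 2·arcsin(√a) = 0.005503 rad = 0.3153°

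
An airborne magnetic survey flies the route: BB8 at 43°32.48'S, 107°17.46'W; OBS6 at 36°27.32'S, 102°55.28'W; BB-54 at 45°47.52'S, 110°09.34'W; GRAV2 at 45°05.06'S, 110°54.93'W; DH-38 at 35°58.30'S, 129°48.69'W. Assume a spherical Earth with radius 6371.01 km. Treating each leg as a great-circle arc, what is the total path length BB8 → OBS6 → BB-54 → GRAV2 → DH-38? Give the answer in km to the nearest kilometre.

4055 km

BB8: φ = -43.54133°, λ = -107.29100°
OBS6: φ = -36.45533°, λ = -102.92133°
BB-54: φ = -45.79200°, λ = -110.15567°
GRAV2: φ = -45.08433°, λ = -110.91550°
DH-38: φ = -35.97167°, λ = -129.81150°
BB8→OBS6: c = 0.136727 rad, d = 871.09 km
OBS6→BB-54: c = 0.188494 rad, d = 1200.90 km
BB-54→GRAV2: c = 0.015464 rad, d = 98.52 km
GRAV2→DH-38: c = 0.295751 rad, d = 1884.23 km
Total = 871.09 + 1200.90 + 98.52 + 1884.23 = 4054.74 km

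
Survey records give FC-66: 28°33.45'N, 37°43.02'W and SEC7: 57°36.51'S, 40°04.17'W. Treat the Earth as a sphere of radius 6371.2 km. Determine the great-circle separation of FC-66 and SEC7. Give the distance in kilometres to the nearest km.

FC-66: φ = +28.55750°, λ = -37.71700°
SEC7: φ = -57.60850°, λ = -40.06950°
Δφ = -86.1660°,  Δλ = -2.3525°
a = sin²(Δφ/2) + cos φ₁ cos φ₂ sin²(Δλ/2) = 0.466765
c = 2·arcsin(√a) = 1.504278 rad = 86.1888°
d = R·c = 6371.2 × 1.504278 = 9584.1 km

9584 km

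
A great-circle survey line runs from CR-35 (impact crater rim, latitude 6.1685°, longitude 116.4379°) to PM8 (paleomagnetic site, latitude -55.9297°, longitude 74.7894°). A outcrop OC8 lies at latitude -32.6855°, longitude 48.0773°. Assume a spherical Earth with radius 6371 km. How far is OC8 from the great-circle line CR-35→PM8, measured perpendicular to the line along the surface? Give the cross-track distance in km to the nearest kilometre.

3295 km

δ₁₃ = central angle CR-35→OC8 = 1.317553 rad  (haversine)
θ₁₃ = bearing CR-35→OC8 = 233.911°,  θ₁₂ = bearing CR-35→PM8 = 203.202°
dₓₜ = R·arcsin(sin δ₁₃ · sin(θ₁₃ − θ₁₂)) = 6371·arcsin(0.96811·sin(30.709°)) = 3294.667 km
|dₓₜ| = 3294.667 km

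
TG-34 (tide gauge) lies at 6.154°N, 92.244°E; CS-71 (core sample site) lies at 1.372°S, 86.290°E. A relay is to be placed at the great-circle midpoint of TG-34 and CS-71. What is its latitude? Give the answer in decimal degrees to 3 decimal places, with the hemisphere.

Bx = cos φ₂ cos Δλ = 0.994320,  By = cos φ₂ sin Δλ = -0.103700
φₘ = atan2(sin φ₁ + sin φ₂, √((cos φ₁ + Bx)² + By²)) = 2.39423°
λₘ = λ₁ + atan2(By, cos φ₁ + Bx) = 89.25882°

2.394°N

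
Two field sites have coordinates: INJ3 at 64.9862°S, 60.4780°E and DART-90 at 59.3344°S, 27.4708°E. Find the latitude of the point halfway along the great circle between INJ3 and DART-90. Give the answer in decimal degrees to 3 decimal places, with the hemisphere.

Bx = cos φ₂ cos Δλ = 0.427709,  By = cos φ₂ sin Δλ = -0.277834
φₘ = atan2(sin φ₁ + sin φ₂, √((cos φ₁ + Bx)² + By²)) = -63.13494°
λₘ = λ₁ + atan2(By, cos φ₁ + Bx) = 42.38817°

63.135°S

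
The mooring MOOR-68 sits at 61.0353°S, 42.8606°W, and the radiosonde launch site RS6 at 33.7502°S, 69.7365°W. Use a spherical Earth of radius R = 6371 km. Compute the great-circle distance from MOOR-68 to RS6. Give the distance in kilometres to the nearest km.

3592 km

Δφ = 27.2851°,  Δλ = -26.8759°
a = sin²(Δφ/2) + cos φ₁ cos φ₂ sin²(Δλ/2) = 0.077378
c = 2·arcsin(√a) = 0.563773 rad = 32.3018°
d = R·c = 6371 × 0.563773 = 3591.8 km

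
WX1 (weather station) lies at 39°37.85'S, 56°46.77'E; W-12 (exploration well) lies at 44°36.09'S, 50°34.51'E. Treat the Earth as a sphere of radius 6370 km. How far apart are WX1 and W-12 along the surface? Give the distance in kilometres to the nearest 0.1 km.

WX1: φ = -39.63083°, λ = +56.77950°
W-12: φ = -44.60150°, λ = +50.57517°
Δφ = -4.9707°,  Δλ = -6.2043°
a = sin²(Δφ/2) + cos φ₁ cos φ₂ sin²(Δλ/2) = 0.003486
c = 2·arcsin(√a) = 0.118159 rad = 6.7700°
d = R·c = 6370 × 0.118159 = 752.7 km

752.7 km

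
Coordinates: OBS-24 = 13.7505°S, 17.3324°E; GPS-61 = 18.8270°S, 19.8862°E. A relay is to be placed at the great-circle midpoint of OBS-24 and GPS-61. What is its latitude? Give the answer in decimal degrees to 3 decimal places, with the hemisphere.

Bx = cos φ₂ cos Δλ = 0.945557,  By = cos φ₂ sin Δλ = 0.042174
φₘ = atan2(sin φ₁ + sin φ₂, √((cos φ₁ + Bx)² + By²)) = -16.29258°
λₘ = λ₁ + atan2(By, cos φ₁ + Bx) = 18.59276°

16.293°S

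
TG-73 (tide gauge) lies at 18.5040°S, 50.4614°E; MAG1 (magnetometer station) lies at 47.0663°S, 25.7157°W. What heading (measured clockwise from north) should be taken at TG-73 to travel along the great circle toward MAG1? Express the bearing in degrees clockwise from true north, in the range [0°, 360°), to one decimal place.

225.8°

Δλ = -76.1771°
y = sin Δλ · cos φ₂ = -0.661425
x = cos φ₁ sin φ₂ − sin φ₁ cos φ₂ cos Δλ = -0.642642
θ = atan2(y, x) = -134.1748° → 225.8252° (mod 360°)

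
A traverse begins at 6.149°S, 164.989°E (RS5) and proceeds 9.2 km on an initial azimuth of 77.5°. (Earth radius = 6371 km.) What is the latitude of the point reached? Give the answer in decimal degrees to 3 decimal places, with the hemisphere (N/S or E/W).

δ = d/R = 9.2/6371 = 0.001444 rad
φ₂ = arcsin(sin φ₁ cos δ + cos φ₁ sin δ cos θ)
   = arcsin(-0.10711·1.00000 + 0.99425·0.00144·0.21644) = -6.13109°
λ₂ = λ₁ + atan2(sin θ sin δ cos φ₁, cos δ − sin φ₁ sin φ₂) = 165.07024°

6.131°S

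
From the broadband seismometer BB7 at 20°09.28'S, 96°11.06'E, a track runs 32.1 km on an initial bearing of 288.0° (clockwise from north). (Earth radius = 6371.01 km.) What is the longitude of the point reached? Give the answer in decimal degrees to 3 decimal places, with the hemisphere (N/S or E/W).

BB7: φ = -20.15467°, λ = +96.18433°
δ = d/R = 32.1/6371.01 = 0.005038 rad
φ₂ = arcsin(sin φ₁ cos δ + cos φ₁ sin δ cos θ)
   = arcsin(-0.34456·0.99999 + 0.93877·0.00504·0.30902) = -20.06522°
λ₂ = λ₁ + atan2(sin θ sin δ cos φ₁, cos δ − sin φ₁ sin φ₂) = 95.89204°

95.892°E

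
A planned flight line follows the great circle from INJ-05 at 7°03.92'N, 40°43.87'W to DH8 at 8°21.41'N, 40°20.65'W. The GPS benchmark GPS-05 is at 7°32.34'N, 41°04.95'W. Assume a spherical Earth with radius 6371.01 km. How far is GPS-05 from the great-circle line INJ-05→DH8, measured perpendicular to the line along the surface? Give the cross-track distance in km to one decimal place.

INJ-05: φ = +7.06533°, λ = -40.73117°
DH8: φ = +8.35683°, λ = -40.34417°
GPS-05: φ = +7.53900°, λ = -41.08250°
δ₁₃ = central angle INJ-05→GPS-05 = 0.010263 rad  (haversine)
θ₁₃ = bearing INJ-05→GPS-05 = 323.680°,  θ₁₂ = bearing INJ-05→DH8 = 16.513°
dₓₜ = R·arcsin(sin δ₁₃ · sin(θ₁₃ − θ₁₂)) = 6371.01·arcsin(0.01026·sin(307.167°)) = -52.106 km
|dₓₜ| = 52.106 km

52.1 km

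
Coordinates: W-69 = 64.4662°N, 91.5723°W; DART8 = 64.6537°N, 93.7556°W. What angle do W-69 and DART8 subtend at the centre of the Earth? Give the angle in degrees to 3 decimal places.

Δφ = 0.1875°,  Δλ = -2.1833°
a = sin²(Δφ/2) + cos φ₁ cos φ₂ sin²(Δλ/2) = 0.000070
c = 2·arcsin(√a) = 0.016692 rad = 0.9564°

0.956°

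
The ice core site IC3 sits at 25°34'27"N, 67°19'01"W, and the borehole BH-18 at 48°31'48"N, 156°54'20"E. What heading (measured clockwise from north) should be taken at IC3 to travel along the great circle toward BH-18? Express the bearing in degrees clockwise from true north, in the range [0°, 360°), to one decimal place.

332.3°

IC3: φ = +25.57417°, λ = -67.31694°
BH-18: φ = +48.53000°, λ = +156.90556°
Δλ = -135.7775°
y = sin Δλ · cos φ₂ = -0.461869
x = cos φ₁ sin φ₂ − sin φ₁ cos φ₂ cos Δλ = 0.880756
θ = atan2(y, x) = -27.6725° → 332.3275° (mod 360°)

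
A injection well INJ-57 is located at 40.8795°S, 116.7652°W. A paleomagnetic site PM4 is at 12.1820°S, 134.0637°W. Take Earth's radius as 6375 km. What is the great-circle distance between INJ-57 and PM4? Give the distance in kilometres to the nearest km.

Δφ = 28.6975°,  Δλ = -17.2985°
a = sin²(Δφ/2) + cos φ₁ cos φ₂ sin²(Δλ/2) = 0.078131
c = 2·arcsin(√a) = 0.566586 rad = 32.4630°
d = R·c = 6375 × 0.566586 = 3612.0 km

3612 km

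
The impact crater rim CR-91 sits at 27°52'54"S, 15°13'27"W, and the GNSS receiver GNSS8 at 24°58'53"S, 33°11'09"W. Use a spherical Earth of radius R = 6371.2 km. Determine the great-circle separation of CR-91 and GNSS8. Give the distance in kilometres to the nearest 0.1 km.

CR-91: φ = -27.88167°, λ = -15.22417°
GNSS8: φ = -24.98139°, λ = -33.18583°
Δφ = 2.9003°,  Δλ = -17.9617°
a = sin²(Δφ/2) + cos φ₁ cos φ₂ sin²(Δλ/2) = 0.020165
c = 2·arcsin(√a) = 0.284970 rad = 16.3276°
d = R·c = 6371.2 × 0.284970 = 1815.6 km

1815.6 km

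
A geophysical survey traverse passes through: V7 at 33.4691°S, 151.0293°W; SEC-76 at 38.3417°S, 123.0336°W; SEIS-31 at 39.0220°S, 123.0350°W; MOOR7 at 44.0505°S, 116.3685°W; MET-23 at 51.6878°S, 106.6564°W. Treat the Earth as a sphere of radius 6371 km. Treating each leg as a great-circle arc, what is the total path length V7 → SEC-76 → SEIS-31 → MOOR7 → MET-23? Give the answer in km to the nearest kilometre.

V7→SEC-76: c = 0.403162 rad, d = 2568.54 km
SEC-76→SEIS-31: c = 0.011873 rad, d = 75.65 km
SEIS-31→MOOR7: c = 0.123563 rad, d = 787.22 km
MOOR7→MET-23: c = 0.174904 rad, d = 1114.31 km
Total = 2568.54 + 75.65 + 787.22 + 1114.31 = 4545.72 km

4546 km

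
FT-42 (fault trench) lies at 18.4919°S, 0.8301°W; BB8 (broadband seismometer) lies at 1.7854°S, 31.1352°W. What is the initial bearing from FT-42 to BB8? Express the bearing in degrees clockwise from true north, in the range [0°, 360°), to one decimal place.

295.8°

Δλ = -30.3051°
y = sin Δλ · cos φ₂ = -0.504360
x = cos φ₁ sin φ₂ − sin φ₁ cos φ₂ cos Δλ = 0.244149
θ = atan2(y, x) = -64.1694° → 295.8306° (mod 360°)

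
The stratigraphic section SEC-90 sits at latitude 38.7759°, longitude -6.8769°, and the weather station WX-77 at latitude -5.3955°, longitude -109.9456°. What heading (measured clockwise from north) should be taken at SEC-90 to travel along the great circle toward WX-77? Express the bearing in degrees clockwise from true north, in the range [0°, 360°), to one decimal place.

274.0°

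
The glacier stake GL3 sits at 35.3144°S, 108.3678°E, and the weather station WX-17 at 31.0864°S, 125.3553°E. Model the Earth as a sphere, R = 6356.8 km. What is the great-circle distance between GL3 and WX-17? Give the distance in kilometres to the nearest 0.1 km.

Δφ = 4.2280°,  Δλ = 16.9875°
a = sin²(Δφ/2) + cos φ₁ cos φ₂ sin²(Δλ/2) = 0.016606
c = 2·arcsin(√a) = 0.258445 rad = 14.8078°
d = R·c = 6356.8 × 0.258445 = 1642.9 km

1642.9 km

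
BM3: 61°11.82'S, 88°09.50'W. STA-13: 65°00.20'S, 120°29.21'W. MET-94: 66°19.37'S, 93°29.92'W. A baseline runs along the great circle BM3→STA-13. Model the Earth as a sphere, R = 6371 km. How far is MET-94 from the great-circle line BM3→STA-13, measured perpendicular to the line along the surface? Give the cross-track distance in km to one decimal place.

BM3: φ = -61.19700°, λ = -88.15833°
STA-13: φ = -65.00333°, λ = -120.48683°
MET-94: φ = -66.32283°, λ = -93.49867°
δ₁₃ = central angle BM3→MET-94 = 0.098416 rad  (haversine)
θ₁₃ = bearing BM3→MET-94 = 202.358°,  θ₁₂ = bearing BM3→STA-13 = 241.288°
dₓₜ = R·arcsin(sin δ₁₃ · sin(θ₁₃ − θ₁₂)) = 6371·arcsin(0.09826·sin(-38.930°)) = -393.610 km
|dₓₜ| = 393.610 km

393.6 km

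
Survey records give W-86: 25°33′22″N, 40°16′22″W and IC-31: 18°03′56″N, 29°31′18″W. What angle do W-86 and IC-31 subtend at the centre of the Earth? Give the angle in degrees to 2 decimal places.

W-86: φ = +25.55611°, λ = -40.27278°
IC-31: φ = +18.06556°, λ = -29.52167°
Δφ = -7.4906°,  Δλ = 10.7511°
a = sin²(Δφ/2) + cos φ₁ cos φ₂ sin²(Δλ/2) = 0.011794
c = 2·arcsin(√a) = 0.217633 rad = 12.4695°

12.47°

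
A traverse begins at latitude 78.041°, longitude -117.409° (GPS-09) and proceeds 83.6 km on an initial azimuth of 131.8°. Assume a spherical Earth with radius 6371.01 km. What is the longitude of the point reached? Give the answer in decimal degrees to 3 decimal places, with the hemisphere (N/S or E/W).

δ = d/R = 83.6/6371.01 = 0.013122 rad
φ₂ = arcsin(sin φ₁ cos δ + cos φ₁ sin δ cos θ)
   = arcsin(0.97830·0.99991 + 0.20721·0.01312·-0.66653) = 77.52746°
λ₂ = λ₁ + atan2(sin θ sin δ cos φ₁, cos δ − sin φ₁ sin φ₂) = -114.81307°

114.813°W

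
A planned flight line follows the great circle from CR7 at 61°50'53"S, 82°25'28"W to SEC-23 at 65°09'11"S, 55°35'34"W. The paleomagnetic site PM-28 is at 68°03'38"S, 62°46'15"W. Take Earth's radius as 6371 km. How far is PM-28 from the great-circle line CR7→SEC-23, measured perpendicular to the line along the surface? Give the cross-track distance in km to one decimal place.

355.9 km

CR7: φ = -61.84806°, λ = -82.42444°
SEC-23: φ = -65.15306°, λ = -55.59278°
PM-28: φ = -68.06056°, λ = -62.77083°
δ₁₃ = central angle CR7→PM-28 = 0.179921 rad  (haversine)
θ₁₃ = bearing CR7→PM-28 = 135.395°,  θ₁₂ = bearing CR7→SEC-23 = 117.216°
dₓₜ = R·arcsin(sin δ₁₃ · sin(θ₁₃ − θ₁₂)) = 6371·arcsin(0.17895·sin(18.179°)) = 355.892 km
|dₓₜ| = 355.892 km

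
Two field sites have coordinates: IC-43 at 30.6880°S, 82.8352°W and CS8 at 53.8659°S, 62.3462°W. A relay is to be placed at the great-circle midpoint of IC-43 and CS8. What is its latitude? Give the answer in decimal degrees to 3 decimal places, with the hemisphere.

Bx = cos φ₂ cos Δλ = 0.552374,  By = cos φ₂ sin Δλ = 0.206403
φₘ = atan2(sin φ₁ + sin φ₂, √((cos φ₁ + Bx)² + By²)) = -42.71939°
λₘ = λ₁ + atan2(By, cos φ₁ + Bx) = -74.52066°

42.719°S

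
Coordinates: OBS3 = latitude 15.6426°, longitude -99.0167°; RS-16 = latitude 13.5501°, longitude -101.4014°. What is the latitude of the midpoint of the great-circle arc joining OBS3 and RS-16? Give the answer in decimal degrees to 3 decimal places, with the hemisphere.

Bx = cos φ₂ cos Δλ = 0.971324,  By = cos φ₂ sin Δλ = -0.040451
φₘ = atan2(sin φ₁ + sin φ₂, √((cos φ₁ + Bx)² + By²)) = 14.59938°
λₘ = λ₁ + atan2(By, cos φ₁ + Bx) = -100.21472°

14.599°N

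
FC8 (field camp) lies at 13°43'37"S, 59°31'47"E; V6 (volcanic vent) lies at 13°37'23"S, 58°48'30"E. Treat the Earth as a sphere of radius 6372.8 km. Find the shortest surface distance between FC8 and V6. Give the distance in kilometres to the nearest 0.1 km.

78.8 km

FC8: φ = -13.72694°, λ = +59.52972°
V6: φ = -13.62306°, λ = +58.80833°
Δφ = 0.1039°,  Δλ = -0.7214°
a = sin²(Δφ/2) + cos φ₁ cos φ₂ sin²(Δλ/2) = 0.000038
c = 2·arcsin(√a) = 0.012367 rad = 0.7086°
d = R·c = 6372.8 × 0.012367 = 78.8 km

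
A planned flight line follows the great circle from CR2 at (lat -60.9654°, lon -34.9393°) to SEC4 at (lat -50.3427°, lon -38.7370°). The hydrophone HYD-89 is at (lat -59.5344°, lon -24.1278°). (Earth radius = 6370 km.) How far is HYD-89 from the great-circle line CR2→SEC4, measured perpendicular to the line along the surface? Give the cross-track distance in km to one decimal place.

δ₁₃ = central angle CR2→HYD-89 = 0.096783 rad  (haversine)
θ₁₃ = bearing CR2→HYD-89 = 79.805°,  θ₁₂ = bearing CR2→SEC4 = 347.002°
dₓₜ = R·arcsin(sin δ₁₃ · sin(θ₁₃ − θ₁₂)) = 6370·arcsin(0.09663·sin(-267.197°)) = 615.768 km
|dₓₜ| = 615.768 km

615.8 km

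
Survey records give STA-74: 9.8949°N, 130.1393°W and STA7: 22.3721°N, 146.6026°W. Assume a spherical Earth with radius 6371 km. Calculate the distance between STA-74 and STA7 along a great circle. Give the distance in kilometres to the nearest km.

2236 km

Δφ = 12.4772°,  Δλ = -16.4633°
a = sin²(Δφ/2) + cos φ₁ cos φ₂ sin²(Δλ/2) = 0.030483
c = 2·arcsin(√a) = 0.350988 rad = 20.1101°
d = R·c = 6371 × 0.350988 = 2236.1 km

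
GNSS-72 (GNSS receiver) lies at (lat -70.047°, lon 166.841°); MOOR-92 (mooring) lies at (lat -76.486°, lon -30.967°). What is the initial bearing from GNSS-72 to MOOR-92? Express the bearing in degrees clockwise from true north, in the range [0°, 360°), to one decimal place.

172.5°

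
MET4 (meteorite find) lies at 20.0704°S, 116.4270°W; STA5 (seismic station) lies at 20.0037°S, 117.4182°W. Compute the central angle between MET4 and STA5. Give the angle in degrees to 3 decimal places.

0.934°

Δφ = 0.0667°,  Δλ = -0.9912°
a = sin²(Δφ/2) + cos φ₁ cos φ₂ sin²(Δλ/2) = 0.000066
c = 2·arcsin(√a) = 0.016294 rad = 0.9336°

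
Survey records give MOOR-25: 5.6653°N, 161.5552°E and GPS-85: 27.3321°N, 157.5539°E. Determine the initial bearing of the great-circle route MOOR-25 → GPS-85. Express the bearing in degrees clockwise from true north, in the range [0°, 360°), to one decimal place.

350.5°

Δλ = -4.0013°
y = sin Δλ · cos φ₂ = -0.061989
x = cos φ₁ sin φ₂ − sin φ₁ cos φ₂ cos Δλ = 0.369422
θ = atan2(y, x) = -9.5255° → 350.4745° (mod 360°)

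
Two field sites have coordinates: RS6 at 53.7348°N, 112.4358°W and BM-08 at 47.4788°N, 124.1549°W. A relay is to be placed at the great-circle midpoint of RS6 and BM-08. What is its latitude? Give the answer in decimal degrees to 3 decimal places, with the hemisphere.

50.753°N

Bx = cos φ₂ cos Δλ = 0.661775,  By = cos φ₂ sin Δλ = -0.137277
φₘ = atan2(sin φ₁ + sin φ₂, √((cos φ₁ + Bx)² + By²)) = 50.75328°
λₘ = λ₁ + atan2(By, cos φ₁ + Bx) = -118.68664°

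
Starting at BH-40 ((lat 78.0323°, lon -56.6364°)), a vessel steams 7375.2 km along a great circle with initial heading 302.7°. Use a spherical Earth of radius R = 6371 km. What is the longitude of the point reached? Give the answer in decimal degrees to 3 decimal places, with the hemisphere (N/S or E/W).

174.111°W

δ = d/R = 7375.2/6371 = 1.157620 rad
φ₂ = arcsin(sin φ₁ cos δ + cos φ₁ sin δ cos θ)
   = arcsin(0.97826·0.40152 + 0.20736·0.91585·0.54024) = 29.69549°
λ₂ = λ₁ + atan2(sin θ sin δ cos φ₁, cos δ − sin φ₁ sin φ₂) = -174.11100°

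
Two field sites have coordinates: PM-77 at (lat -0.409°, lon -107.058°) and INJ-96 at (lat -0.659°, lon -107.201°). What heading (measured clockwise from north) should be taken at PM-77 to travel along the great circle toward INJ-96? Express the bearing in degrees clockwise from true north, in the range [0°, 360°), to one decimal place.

209.8°

Δλ = -0.1430°
y = sin Δλ · cos φ₂ = -0.002496
x = cos φ₁ sin φ₂ − sin φ₁ cos φ₂ cos Δλ = -0.004363
θ = atan2(y, x) = -150.2321° → 209.7679° (mod 360°)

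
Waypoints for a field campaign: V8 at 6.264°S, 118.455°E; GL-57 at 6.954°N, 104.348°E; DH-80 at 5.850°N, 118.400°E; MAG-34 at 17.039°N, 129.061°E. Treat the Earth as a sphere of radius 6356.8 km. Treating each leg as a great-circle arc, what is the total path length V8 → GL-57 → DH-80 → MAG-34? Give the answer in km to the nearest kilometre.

5393 km

V8→GL-57: c = 0.337003 rad, d = 2142.26 km
GL-57→DH-80: c = 0.244473 rad, d = 1554.07 km
DH-80→MAG-34: c = 0.266969 rad, d = 1697.07 km
Total = 2142.26 + 1554.07 + 1697.07 = 5393.39 km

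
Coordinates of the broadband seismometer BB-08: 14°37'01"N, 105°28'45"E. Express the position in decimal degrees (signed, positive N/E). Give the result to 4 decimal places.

+14.6169°, +105.4792°

lat: 14.6169° N → +14.6169°
lon: 105.4792° E → +105.4792°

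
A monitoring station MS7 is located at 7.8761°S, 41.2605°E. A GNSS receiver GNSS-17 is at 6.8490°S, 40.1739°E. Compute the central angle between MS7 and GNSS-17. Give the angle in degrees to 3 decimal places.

Δφ = 1.0271°,  Δλ = -1.0866°
a = sin²(Δφ/2) + cos φ₁ cos φ₂ sin²(Δλ/2) = 0.000169
c = 2·arcsin(√a) = 0.025983 rad = 1.4887°

1.489°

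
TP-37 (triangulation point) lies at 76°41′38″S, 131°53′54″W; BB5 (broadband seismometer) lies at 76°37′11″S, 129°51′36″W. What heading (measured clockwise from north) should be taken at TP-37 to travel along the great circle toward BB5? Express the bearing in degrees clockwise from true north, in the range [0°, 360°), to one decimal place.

TP-37: φ = -76.69389°, λ = -131.89833°
BB5: φ = -76.61972°, λ = -129.86000°
Δλ = 2.0383°
y = sin Δλ · cos φ₂ = 0.008231
x = cos φ₁ sin φ₂ − sin φ₁ cos φ₂ cos Δλ = 0.001152
θ = atan2(y, x) = 82.0329° → 82.0329° (mod 360°)

82.0°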